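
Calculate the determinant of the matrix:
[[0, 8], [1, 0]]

For a 2×2 matrix [[a, b], [c, d]], det = ad - bc
det = (0)(0) - (8)(1) = 0 - 8 = -8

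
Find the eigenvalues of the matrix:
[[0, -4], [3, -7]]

Characteristic equation: det(A - λI) = 0
λ² - (trace)λ + (det) = 0
trace = 0 + -7 = -7, det = (0)(-7) - (-4)(3) = 12
λ² - (-7)λ + (12) = 0
λ = (-7 ± √((-7)² - 4·(12))) / 2 = (-7 ± √1) / 2
Solving: λ = -4, -3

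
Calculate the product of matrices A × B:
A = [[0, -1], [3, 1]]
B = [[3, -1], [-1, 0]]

Matrix multiplication:
C[0][0] = 0×3 + -1×-1 = 1
C[0][1] = 0×-1 + -1×0 = 0
C[1][0] = 3×3 + 1×-1 = 8
C[1][1] = 3×-1 + 1×0 = -3
Result: [[1, 0], [8, -3]]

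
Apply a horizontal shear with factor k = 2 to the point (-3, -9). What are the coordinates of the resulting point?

Shear matrix for horizontal shear with factor k = 2:
[[1, 2], [0, 1]]
Result: (-3, -9) → (-21, -9)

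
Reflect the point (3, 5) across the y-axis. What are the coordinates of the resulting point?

Reflection across y-axis: (3, 5) → (-3, 5)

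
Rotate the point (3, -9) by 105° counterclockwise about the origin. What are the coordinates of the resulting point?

Rotation matrix for 105°: [[cos 105°, -sin 105°], [sin 105°, cos 105°]] ≈ [[-0.258819, -0.965926], [0.965926, -0.258819]]
[[-0.258819, -0.965926], [0.965926, -0.258819]] × [3, -9]ᵀ ≈ [7.9169, 5.2271]ᵀ
Result: (7.9169, 5.2271)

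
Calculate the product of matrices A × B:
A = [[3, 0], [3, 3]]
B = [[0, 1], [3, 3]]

Matrix multiplication:
C[0][0] = 3×0 + 0×3 = 0
C[0][1] = 3×1 + 0×3 = 3
C[1][0] = 3×0 + 3×3 = 9
C[1][1] = 3×1 + 3×3 = 12
Result: [[0, 3], [9, 12]]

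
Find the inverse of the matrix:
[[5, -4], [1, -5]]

For [[a,b],[c,d]], inverse = (1/det)·[[d,-b],[-c,a]]
det = (5)(-5) - (-4)(1) = -25 - -4 = -21
Inverse = (1/-21)·[[-5, 4], [-1, 5]]
= [[5/21, -4/21], [1/21, -5/21]]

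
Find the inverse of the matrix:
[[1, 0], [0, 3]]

For [[a,b],[c,d]], inverse = (1/det)·[[d,-b],[-c,a]]
det = (1)(3) - (0)(0) = 3 - 0 = 3
Inverse = (1/3)·[[3, 0], [0, 1]]
= [[1, 0], [0, 1/3]]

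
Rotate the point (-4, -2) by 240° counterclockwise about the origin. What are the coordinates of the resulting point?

Rotation matrix for 240°: [[cos 240°, -sin 240°], [sin 240°, cos 240°]] ≈ [[-0.500000, 0.866025], [-0.866025, -0.500000]]
[[-0.500000, 0.866025], [-0.866025, -0.500000]] × [-4, -2]ᵀ ≈ [0.2679, 4.4641]ᵀ
Result: (0.2679, 4.4641)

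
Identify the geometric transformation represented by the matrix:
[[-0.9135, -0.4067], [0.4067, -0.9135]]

This matrix represents: rotation by 156° counterclockwise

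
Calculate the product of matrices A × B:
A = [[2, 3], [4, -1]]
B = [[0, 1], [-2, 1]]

Matrix multiplication:
C[0][0] = 2×0 + 3×-2 = -6
C[0][1] = 2×1 + 3×1 = 5
C[1][0] = 4×0 + -1×-2 = 2
C[1][1] = 4×1 + -1×1 = 3
Result: [[-6, 5], [2, 3]]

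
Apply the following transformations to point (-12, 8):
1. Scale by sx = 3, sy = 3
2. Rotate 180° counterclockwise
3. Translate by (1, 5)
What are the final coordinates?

Step 1: Scale → (-36, 24)
Step 2: Rotate 180° → (36, -24)
Step 3: Translate → (37, -19)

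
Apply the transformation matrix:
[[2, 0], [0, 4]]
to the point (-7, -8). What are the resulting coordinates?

Matrix multiplication:
[[2, 0], [0, 4]] × [-7, -8]ᵀ
= [(2)(-7) + (0)(-8), (0)(-7) + (4)(-8)]ᵀ
= [-14, -32]ᵀ
Result: (-14, -32)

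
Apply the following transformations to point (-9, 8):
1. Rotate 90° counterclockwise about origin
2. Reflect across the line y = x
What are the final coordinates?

Step 1: Rotate 90° → (-8, -9)
Step 2: Reflect across line y = x → (-9, -8)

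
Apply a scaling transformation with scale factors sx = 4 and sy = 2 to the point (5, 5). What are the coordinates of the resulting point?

Scaling matrix:
[[4, 0], [0, 2]]
Result: (5 × 4, 5 × 2) = (20, 10)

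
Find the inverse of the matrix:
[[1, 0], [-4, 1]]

For [[a,b],[c,d]], inverse = (1/det)·[[d,-b],[-c,a]]
det = (1)(1) - (0)(-4) = 1 - 0 = 1
Inverse = [[1, 0], [4, 1]]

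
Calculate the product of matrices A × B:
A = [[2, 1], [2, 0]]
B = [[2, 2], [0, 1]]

Matrix multiplication:
C[0][0] = 2×2 + 1×0 = 4
C[0][1] = 2×2 + 1×1 = 5
C[1][0] = 2×2 + 0×0 = 4
C[1][1] = 2×2 + 0×1 = 4
Result: [[4, 5], [4, 4]]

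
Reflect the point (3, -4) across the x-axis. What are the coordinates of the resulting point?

Reflection across x-axis: (3, -4) → (3, 4)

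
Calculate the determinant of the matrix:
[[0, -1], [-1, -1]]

For a 2×2 matrix [[a, b], [c, d]], det = ad - bc
det = (0)(-1) - (-1)(-1) = 0 - 1 = -1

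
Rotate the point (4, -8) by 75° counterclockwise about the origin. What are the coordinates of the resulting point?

Rotation matrix for 75°: [[cos 75°, -sin 75°], [sin 75°, cos 75°]] ≈ [[0.258819, -0.965926], [0.965926, 0.258819]]
[[0.258819, -0.965926], [0.965926, 0.258819]] × [4, -8]ᵀ ≈ [8.7627, 1.7932]ᵀ
Result: (8.7627, 1.7932)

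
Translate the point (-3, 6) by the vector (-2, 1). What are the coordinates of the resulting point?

Translation by (-2, 1) (homogeneous matrix [[1, 0, -2], [0, 1, 1], [0, 0, 1]]):
x' = -3 + -2 = -5
y' = 6 + 1 = 7
Result: (-5, 7)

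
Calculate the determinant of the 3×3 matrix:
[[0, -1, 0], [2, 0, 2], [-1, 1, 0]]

Expansion along first row:
det = 0·det([[0,2],[1,0]]) - -1·det([[2,2],[-1,0]]) + 0·det([[2,0],[-1,1]])
    = 0·(0·0 - 2·1) - -1·(2·0 - 2·-1) + 0·(2·1 - 0·-1)
    = 0·-2 - -1·2 + 0·2
    = 0 + 2 + 0 = 2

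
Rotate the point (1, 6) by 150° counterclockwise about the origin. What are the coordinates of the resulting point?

Rotation matrix for 150°: [[cos 150°, -sin 150°], [sin 150°, cos 150°]] ≈ [[-0.866025, -0.500000], [0.500000, -0.866025]]
[[-0.866025, -0.500000], [0.500000, -0.866025]] × [1, 6]ᵀ ≈ [-3.8660, -4.6962]ᵀ
Result: (-3.8660, -4.6962)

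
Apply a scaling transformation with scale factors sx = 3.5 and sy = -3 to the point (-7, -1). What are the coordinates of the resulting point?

Scaling matrix:
[[3.50, 0], [0, -3]]
Result: (-7 × 3.5, -1 × -3) = (-24.5, 3)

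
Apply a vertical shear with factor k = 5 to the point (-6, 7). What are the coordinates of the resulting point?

Shear matrix for vertical shear with factor k = 5:
[[1, 0], [5, 1]]
Result: (-6, 7) → (-6, -23)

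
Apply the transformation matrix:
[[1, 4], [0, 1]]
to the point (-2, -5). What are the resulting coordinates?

Matrix multiplication:
[[1, 4], [0, 1]] × [-2, -5]ᵀ
= [(1)(-2) + (4)(-5), (0)(-2) + (1)(-5)]ᵀ
= [-22, -5]ᵀ
Result: (-22, -5)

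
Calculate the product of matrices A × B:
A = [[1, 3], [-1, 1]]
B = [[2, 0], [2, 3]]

Matrix multiplication:
C[0][0] = 1×2 + 3×2 = 8
C[0][1] = 1×0 + 3×3 = 9
C[1][0] = -1×2 + 1×2 = 0
C[1][1] = -1×0 + 1×3 = 3
Result: [[8, 9], [0, 3]]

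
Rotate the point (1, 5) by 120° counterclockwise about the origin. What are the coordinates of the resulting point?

Rotation matrix for 120°: [[cos 120°, -sin 120°], [sin 120°, cos 120°]] ≈ [[-0.500000, -0.866025], [0.866025, -0.500000]]
[[-0.500000, -0.866025], [0.866025, -0.500000]] × [1, 5]ᵀ ≈ [-4.8301, -1.6340]ᵀ
Result: (-4.8301, -1.6340)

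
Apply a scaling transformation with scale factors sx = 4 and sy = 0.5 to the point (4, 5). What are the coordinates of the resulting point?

Scaling matrix:
[[4, 0], [0, 0.50]]
Result: (4 × 4, 5 × 0.5) = (16, 2.5)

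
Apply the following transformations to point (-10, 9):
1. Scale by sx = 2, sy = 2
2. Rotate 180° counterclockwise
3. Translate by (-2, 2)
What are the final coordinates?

Step 1: Scale → (-20, 18)
Step 2: Rotate 180° → (20, -18)
Step 3: Translate → (18, -16)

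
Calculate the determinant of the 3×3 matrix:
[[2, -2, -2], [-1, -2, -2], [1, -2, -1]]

Expansion along first row:
det = 2·det([[-2,-2],[-2,-1]]) - -2·det([[-1,-2],[1,-1]]) + -2·det([[-1,-2],[1,-2]])
    = 2·(-2·-1 - -2·-2) - -2·(-1·-1 - -2·1) + -2·(-1·-2 - -2·1)
    = 2·-2 - -2·3 + -2·4
    = -4 + 6 + -8 = -6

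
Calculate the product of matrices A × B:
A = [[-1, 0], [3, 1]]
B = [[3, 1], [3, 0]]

Matrix multiplication:
C[0][0] = -1×3 + 0×3 = -3
C[0][1] = -1×1 + 0×0 = -1
C[1][0] = 3×3 + 1×3 = 12
C[1][1] = 3×1 + 1×0 = 3
Result: [[-3, -1], [12, 3]]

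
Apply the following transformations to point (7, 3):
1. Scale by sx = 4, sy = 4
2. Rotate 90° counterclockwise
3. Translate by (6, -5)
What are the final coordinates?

Step 1: Scale → (28, 12)
Step 2: Rotate 90° → (-12, 28)
Step 3: Translate → (-6, 23)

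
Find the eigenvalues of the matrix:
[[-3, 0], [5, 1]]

Characteristic equation: det(A - λI) = 0
λ² - (trace)λ + (det) = 0
trace = -3 + 1 = -2, det = (-3)(1) - (0)(5) = -3
λ² - (-2)λ + (-3) = 0
λ = (-2 ± √((-2)² - 4·(-3))) / 2 = (-2 ± √16) / 2
Solving: λ = -3, 1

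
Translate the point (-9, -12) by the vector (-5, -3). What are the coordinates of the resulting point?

Translation by (-5, -3) (homogeneous matrix [[1, 0, -5], [0, 1, -3], [0, 0, 1]]):
x' = -9 + -5 = -14
y' = -12 + -3 = -15
Result: (-14, -15)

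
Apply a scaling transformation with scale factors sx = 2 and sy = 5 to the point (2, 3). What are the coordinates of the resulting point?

Scaling matrix:
[[2, 0], [0, 5]]
Result: (2 × 2, 3 × 5) = (4, 15)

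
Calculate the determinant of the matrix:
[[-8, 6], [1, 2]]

For a 2×2 matrix [[a, b], [c, d]], det = ad - bc
det = (-8)(2) - (6)(1) = -16 - 6 = -22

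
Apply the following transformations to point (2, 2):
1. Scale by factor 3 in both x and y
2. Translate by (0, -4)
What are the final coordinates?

Step 1: Scale (2, 2) by 3 → (6, 6)
Step 2: Translate by (0, -4) → (6, 2)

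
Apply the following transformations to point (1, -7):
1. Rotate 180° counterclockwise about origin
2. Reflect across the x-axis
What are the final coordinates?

Step 1: Rotate 180° → (-1, 7)
Step 2: Reflect across x-axis → (-1, -7)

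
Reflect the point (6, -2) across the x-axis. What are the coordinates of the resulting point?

Reflection across x-axis: (6, -2) → (6, 2)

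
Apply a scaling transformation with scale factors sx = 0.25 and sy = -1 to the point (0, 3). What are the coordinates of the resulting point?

Scaling matrix:
[[0.25, 0], [0, -1]]
Result: (0 × 0.25, 3 × -1) = (0, -3)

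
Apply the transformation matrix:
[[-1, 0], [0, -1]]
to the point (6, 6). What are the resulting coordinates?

Matrix multiplication:
[[-1, 0], [0, -1]] × [6, 6]ᵀ
= [(-1)(6) + (0)(6), (0)(6) + (-1)(6)]ᵀ
= [-6, -6]ᵀ
Result: (-6, -6)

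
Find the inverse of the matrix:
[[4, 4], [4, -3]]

For [[a,b],[c,d]], inverse = (1/det)·[[d,-b],[-c,a]]
det = (4)(-3) - (4)(4) = -12 - 16 = -28
Inverse = (1/-28)·[[-3, -4], [-4, 4]]
= [[3/28, 1/7], [1/7, -1/7]]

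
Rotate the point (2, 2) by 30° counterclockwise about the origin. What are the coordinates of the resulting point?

Rotation matrix for 30°: [[cos 30°, -sin 30°], [sin 30°, cos 30°]] ≈ [[0.866025, -0.500000], [0.500000, 0.866025]]
[[0.866025, -0.500000], [0.500000, 0.866025]] × [2, 2]ᵀ ≈ [0.7321, 2.7321]ᵀ
Result: (0.7321, 2.7321)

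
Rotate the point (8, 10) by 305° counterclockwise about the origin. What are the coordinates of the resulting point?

Rotation matrix for 305°: [[cos 305°, -sin 305°], [sin 305°, cos 305°]] ≈ [[0.573576, 0.819152], [-0.819152, 0.573576]]
[[0.573576, 0.819152], [-0.819152, 0.573576]] × [8, 10]ᵀ ≈ [12.7801, -0.8175]ᵀ
Result: (12.7801, -0.8175)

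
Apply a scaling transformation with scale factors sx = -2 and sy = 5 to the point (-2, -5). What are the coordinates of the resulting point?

Scaling matrix:
[[-2, 0], [0, 5]]
Result: (-2 × -2, -5 × 5) = (4, -25)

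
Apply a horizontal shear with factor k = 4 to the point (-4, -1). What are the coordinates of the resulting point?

Shear matrix for horizontal shear with factor k = 4:
[[1, 4], [0, 1]]
Result: (-4, -1) → (-8, -1)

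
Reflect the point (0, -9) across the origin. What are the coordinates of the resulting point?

Reflection across origin: (0, -9) → (0, 9)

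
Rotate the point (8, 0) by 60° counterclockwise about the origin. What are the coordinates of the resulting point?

Rotation matrix for 60°: [[cos 60°, -sin 60°], [sin 60°, cos 60°]] ≈ [[0.500000, -0.866025], [0.866025, 0.500000]]
[[0.500000, -0.866025], [0.866025, 0.500000]] × [8, 0]ᵀ ≈ [4, 6.9282]ᵀ
Result: (4, 6.9282)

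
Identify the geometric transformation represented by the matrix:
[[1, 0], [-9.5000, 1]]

This matrix represents: vertical shear with factor -9.5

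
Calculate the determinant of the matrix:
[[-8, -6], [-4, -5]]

For a 2×2 matrix [[a, b], [c, d]], det = ad - bc
det = (-8)(-5) - (-6)(-4) = 40 - 24 = 16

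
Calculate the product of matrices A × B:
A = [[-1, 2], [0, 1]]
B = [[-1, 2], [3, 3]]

Matrix multiplication:
C[0][0] = -1×-1 + 2×3 = 7
C[0][1] = -1×2 + 2×3 = 4
C[1][0] = 0×-1 + 1×3 = 3
C[1][1] = 0×2 + 1×3 = 3
Result: [[7, 4], [3, 3]]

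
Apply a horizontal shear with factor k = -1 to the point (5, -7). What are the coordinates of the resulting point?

Shear matrix for horizontal shear with factor k = -1:
[[1, -1], [0, 1]]
Result: (5, -7) → (12, -7)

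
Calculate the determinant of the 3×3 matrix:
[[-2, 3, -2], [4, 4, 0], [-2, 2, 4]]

Expansion along first row:
det = -2·det([[4,0],[2,4]]) - 3·det([[4,0],[-2,4]]) + -2·det([[4,4],[-2,2]])
    = -2·(4·4 - 0·2) - 3·(4·4 - 0·-2) + -2·(4·2 - 4·-2)
    = -2·16 - 3·16 + -2·16
    = -32 + -48 + -32 = -112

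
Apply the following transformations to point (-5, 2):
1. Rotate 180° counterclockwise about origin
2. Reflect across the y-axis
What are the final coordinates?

Step 1: Rotate 180° → (5, -2)
Step 2: Reflect across y-axis → (-5, -2)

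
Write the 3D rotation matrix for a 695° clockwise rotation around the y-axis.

Rotation matrix for clockwise 695° around y-axis:
A clockwise rotation by 695° is a counterclockwise rotation by -695°.
cos(-695°) = 0.9063, sin(-695°) = 0.4226
Result: [[0.9063, 0, 0.4226], [0, 1, 0], [-0.4226, 0, 0.9063]]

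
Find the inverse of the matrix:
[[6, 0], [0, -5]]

For [[a,b],[c,d]], inverse = (1/det)·[[d,-b],[-c,a]]
det = (6)(-5) - (0)(0) = -30 - 0 = -30
Inverse = (1/-30)·[[-5, 0], [0, 6]]
= [[1/6, 0], [0, -1/5]]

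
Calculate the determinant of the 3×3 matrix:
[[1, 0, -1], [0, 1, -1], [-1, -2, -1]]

Expansion along first row:
det = 1·det([[1,-1],[-2,-1]]) - 0·det([[0,-1],[-1,-1]]) + -1·det([[0,1],[-1,-2]])
    = 1·(1·-1 - -1·-2) - 0·(0·-1 - -1·-1) + -1·(0·-2 - 1·-1)
    = 1·-3 - 0·-1 + -1·1
    = -3 + 0 + -1 = -4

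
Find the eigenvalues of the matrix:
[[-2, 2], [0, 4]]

Characteristic equation: det(A - λI) = 0
λ² - (trace)λ + (det) = 0
trace = -2 + 4 = 2, det = (-2)(4) - (2)(0) = -8
λ² - (2)λ + (-8) = 0
λ = (2 ± √((2)² - 4·(-8))) / 2 = (2 ± √36) / 2
Solving: λ = -2, 4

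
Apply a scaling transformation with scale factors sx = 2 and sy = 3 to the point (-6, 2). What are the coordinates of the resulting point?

Scaling matrix:
[[2, 0], [0, 3]]
Result: (-6 × 2, 2 × 3) = (-12, 6)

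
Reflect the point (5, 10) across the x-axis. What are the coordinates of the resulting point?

Reflection across x-axis: (5, 10) → (5, -10)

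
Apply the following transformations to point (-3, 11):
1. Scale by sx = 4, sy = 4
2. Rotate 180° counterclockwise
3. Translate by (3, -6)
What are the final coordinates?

Step 1: Scale → (-12, 44)
Step 2: Rotate 180° → (12, -44)
Step 3: Translate → (15, -50)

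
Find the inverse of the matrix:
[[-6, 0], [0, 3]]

For [[a,b],[c,d]], inverse = (1/det)·[[d,-b],[-c,a]]
det = (-6)(3) - (0)(0) = -18 - 0 = -18
Inverse = (1/-18)·[[3, 0], [0, -6]]
= [[-1/6, 0], [0, 1/3]]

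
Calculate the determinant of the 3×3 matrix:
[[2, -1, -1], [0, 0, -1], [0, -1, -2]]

Expansion along first row:
det = 2·det([[0,-1],[-1,-2]]) - -1·det([[0,-1],[0,-2]]) + -1·det([[0,0],[0,-1]])
    = 2·(0·-2 - -1·-1) - -1·(0·-2 - -1·0) + -1·(0·-1 - 0·0)
    = 2·-1 - -1·0 + -1·0
    = -2 + 0 + 0 = -2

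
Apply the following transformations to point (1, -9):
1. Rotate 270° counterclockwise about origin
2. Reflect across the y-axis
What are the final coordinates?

Step 1: Rotate 270° → (-9, -1)
Step 2: Reflect across y-axis → (9, -1)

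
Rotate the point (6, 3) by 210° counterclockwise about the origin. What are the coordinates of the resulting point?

Rotation matrix for 210°: [[cos 210°, -sin 210°], [sin 210°, cos 210°]] ≈ [[-0.866025, 0.500000], [-0.500000, -0.866025]]
[[-0.866025, 0.500000], [-0.500000, -0.866025]] × [6, 3]ᵀ ≈ [-3.6962, -5.5981]ᵀ
Result: (-3.6962, -5.5981)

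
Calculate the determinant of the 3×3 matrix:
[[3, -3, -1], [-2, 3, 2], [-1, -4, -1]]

Expansion along first row:
det = 3·det([[3,2],[-4,-1]]) - -3·det([[-2,2],[-1,-1]]) + -1·det([[-2,3],[-1,-4]])
    = 3·(3·-1 - 2·-4) - -3·(-2·-1 - 2·-1) + -1·(-2·-4 - 3·-1)
    = 3·5 - -3·4 + -1·11
    = 15 + 12 + -11 = 16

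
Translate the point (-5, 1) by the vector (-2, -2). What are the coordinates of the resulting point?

Translation by (-2, -2) (homogeneous matrix [[1, 0, -2], [0, 1, -2], [0, 0, 1]]):
x' = -5 + -2 = -7
y' = 1 + -2 = -1
Result: (-7, -1)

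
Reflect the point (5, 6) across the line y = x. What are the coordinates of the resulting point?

Reflection across line y = x: (5, 6) → (6, 5)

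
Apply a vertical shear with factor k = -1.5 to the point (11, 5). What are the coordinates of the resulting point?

Shear matrix for vertical shear with factor k = -1.5:
[[1, 0], [-1.50, 1]]
Result: (11, 5) → (11, -11.5)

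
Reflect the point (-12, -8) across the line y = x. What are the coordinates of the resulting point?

Reflection across line y = x: (-12, -8) → (-8, -12)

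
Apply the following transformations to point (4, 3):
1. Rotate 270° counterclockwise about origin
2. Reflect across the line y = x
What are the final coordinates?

Step 1: Rotate 270° → (3, -4)
Step 2: Reflect across line y = x → (-4, 3)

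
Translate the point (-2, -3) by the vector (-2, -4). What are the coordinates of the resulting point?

Translation by (-2, -4) (homogeneous matrix [[1, 0, -2], [0, 1, -4], [0, 0, 1]]):
x' = -2 + -2 = -4
y' = -3 + -4 = -7
Result: (-4, -7)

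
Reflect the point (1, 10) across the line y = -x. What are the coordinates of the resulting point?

Reflection across line y = -x: (1, 10) → (-10, -1)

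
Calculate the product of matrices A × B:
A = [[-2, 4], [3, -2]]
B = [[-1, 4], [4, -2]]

Matrix multiplication:
C[0][0] = -2×-1 + 4×4 = 18
C[0][1] = -2×4 + 4×-2 = -16
C[1][0] = 3×-1 + -2×4 = -11
C[1][1] = 3×4 + -2×-2 = 16
Result: [[18, -16], [-11, 16]]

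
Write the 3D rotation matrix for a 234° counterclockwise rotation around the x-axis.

Rotation matrix for counterclockwise 234° around x-axis:
cos(234°) = -0.5878, sin(234°) = -0.8090
Result: [[1, 0, 0], [0, -0.5878, 0.8090], [0, -0.8090, -0.5878]]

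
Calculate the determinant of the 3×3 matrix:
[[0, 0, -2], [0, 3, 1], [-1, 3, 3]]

Expansion along first row:
det = 0·det([[3,1],[3,3]]) - 0·det([[0,1],[-1,3]]) + -2·det([[0,3],[-1,3]])
    = 0·(3·3 - 1·3) - 0·(0·3 - 1·-1) + -2·(0·3 - 3·-1)
    = 0·6 - 0·1 + -2·3
    = 0 + 0 + -6 = -6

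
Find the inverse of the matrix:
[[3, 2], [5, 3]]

For [[a,b],[c,d]], inverse = (1/det)·[[d,-b],[-c,a]]
det = (3)(3) - (2)(5) = 9 - 10 = -1
Inverse = (1/-1)·[[3, -2], [-5, 3]]
= [[-3, 2], [5, -3]]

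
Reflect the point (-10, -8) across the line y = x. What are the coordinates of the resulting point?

Reflection across line y = x: (-10, -8) → (-8, -10)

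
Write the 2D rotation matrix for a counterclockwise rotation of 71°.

Rotation matrix formula: [[cos θ, -sin θ], [sin θ, cos θ]]
For θ = 71°:
cos(71°) = 0.3256
sin(71°) = 0.9455
Result: [[0.3256, -0.9455], [0.9455, 0.3256]]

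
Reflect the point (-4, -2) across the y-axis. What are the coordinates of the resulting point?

Reflection across y-axis: (-4, -2) → (4, -2)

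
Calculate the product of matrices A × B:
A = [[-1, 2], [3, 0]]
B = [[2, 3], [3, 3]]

Matrix multiplication:
C[0][0] = -1×2 + 2×3 = 4
C[0][1] = -1×3 + 2×3 = 3
C[1][0] = 3×2 + 0×3 = 6
C[1][1] = 3×3 + 0×3 = 9
Result: [[4, 3], [6, 9]]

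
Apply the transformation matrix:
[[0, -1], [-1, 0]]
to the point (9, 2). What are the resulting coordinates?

Matrix multiplication:
[[0, -1], [-1, 0]] × [9, 2]ᵀ
= [(0)(9) + (-1)(2), (-1)(9) + (0)(2)]ᵀ
= [-2, -9]ᵀ
Result: (-2, -9)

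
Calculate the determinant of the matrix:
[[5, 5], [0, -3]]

For a 2×2 matrix [[a, b], [c, d]], det = ad - bc
det = (5)(-3) - (5)(0) = -15 - 0 = -15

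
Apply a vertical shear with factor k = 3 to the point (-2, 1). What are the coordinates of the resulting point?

Shear matrix for vertical shear with factor k = 3:
[[1, 0], [3, 1]]
Result: (-2, 1) → (-2, -5)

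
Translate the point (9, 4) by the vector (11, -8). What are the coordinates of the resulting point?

Translation by (11, -8) (homogeneous matrix [[1, 0, 11], [0, 1, -8], [0, 0, 1]]):
x' = 9 + 11 = 20
y' = 4 + -8 = -4
Result: (20, -4)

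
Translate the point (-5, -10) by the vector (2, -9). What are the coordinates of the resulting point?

Translation by (2, -9) (homogeneous matrix [[1, 0, 2], [0, 1, -9], [0, 0, 1]]):
x' = -5 + 2 = -3
y' = -10 + -9 = -19
Result: (-3, -19)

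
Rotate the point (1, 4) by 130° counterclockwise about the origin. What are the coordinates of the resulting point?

Rotation matrix for 130°: [[cos 130°, -sin 130°], [sin 130°, cos 130°]] ≈ [[-0.642788, -0.766044], [0.766044, -0.642788]]
[[-0.642788, -0.766044], [0.766044, -0.642788]] × [1, 4]ᵀ ≈ [-3.7070, -1.8051]ᵀ
Result: (-3.7070, -1.8051)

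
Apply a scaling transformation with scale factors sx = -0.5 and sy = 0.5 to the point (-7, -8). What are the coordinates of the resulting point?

Scaling matrix:
[[-0.50, 0], [0, 0.50]]
Result: (-7 × -0.5, -8 × 0.5) = (3.5, -4)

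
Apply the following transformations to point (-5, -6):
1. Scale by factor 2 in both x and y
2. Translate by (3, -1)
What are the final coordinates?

Step 1: Scale (-5, -6) by 2 → (-10, -12)
Step 2: Translate by (3, -1) → (-7, -13)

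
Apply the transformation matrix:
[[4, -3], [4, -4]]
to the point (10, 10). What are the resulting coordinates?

Matrix multiplication:
[[4, -3], [4, -4]] × [10, 10]ᵀ
= [(4)(10) + (-3)(10), (4)(10) + (-4)(10)]ᵀ
= [10, 0]ᵀ
Result: (10, 0)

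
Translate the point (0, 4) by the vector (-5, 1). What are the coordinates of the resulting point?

Translation by (-5, 1) (homogeneous matrix [[1, 0, -5], [0, 1, 1], [0, 0, 1]]):
x' = 0 + -5 = -5
y' = 4 + 1 = 5
Result: (-5, 5)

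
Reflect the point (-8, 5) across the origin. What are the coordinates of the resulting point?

Reflection across origin: (-8, 5) → (8, -5)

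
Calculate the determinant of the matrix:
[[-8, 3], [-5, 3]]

For a 2×2 matrix [[a, b], [c, d]], det = ad - bc
det = (-8)(3) - (3)(-5) = -24 - -15 = -9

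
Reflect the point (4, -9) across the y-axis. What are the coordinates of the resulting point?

Reflection across y-axis: (4, -9) → (-4, -9)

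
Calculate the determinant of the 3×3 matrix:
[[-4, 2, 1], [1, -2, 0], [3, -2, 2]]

Expansion along first row:
det = -4·det([[-2,0],[-2,2]]) - 2·det([[1,0],[3,2]]) + 1·det([[1,-2],[3,-2]])
    = -4·(-2·2 - 0·-2) - 2·(1·2 - 0·3) + 1·(1·-2 - -2·3)
    = -4·-4 - 2·2 + 1·4
    = 16 + -4 + 4 = 16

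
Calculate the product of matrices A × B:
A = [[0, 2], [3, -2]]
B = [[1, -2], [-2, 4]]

Matrix multiplication:
C[0][0] = 0×1 + 2×-2 = -4
C[0][1] = 0×-2 + 2×4 = 8
C[1][0] = 3×1 + -2×-2 = 7
C[1][1] = 3×-2 + -2×4 = -14
Result: [[-4, 8], [7, -14]]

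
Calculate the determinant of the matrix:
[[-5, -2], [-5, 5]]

For a 2×2 matrix [[a, b], [c, d]], det = ad - bc
det = (-5)(5) - (-2)(-5) = -25 - 10 = -35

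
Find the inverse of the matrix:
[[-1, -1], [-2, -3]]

For [[a,b],[c,d]], inverse = (1/det)·[[d,-b],[-c,a]]
det = (-1)(-3) - (-1)(-2) = 3 - 2 = 1
Inverse = [[-3, 1], [2, -1]]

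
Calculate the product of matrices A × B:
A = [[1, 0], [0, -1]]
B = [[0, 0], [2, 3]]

Matrix multiplication:
C[0][0] = 1×0 + 0×2 = 0
C[0][1] = 1×0 + 0×3 = 0
C[1][0] = 0×0 + -1×2 = -2
C[1][1] = 0×0 + -1×3 = -3
Result: [[0, 0], [-2, -3]]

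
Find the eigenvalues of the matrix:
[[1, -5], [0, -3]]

Characteristic equation: det(A - λI) = 0
λ² - (trace)λ + (det) = 0
trace = 1 + -3 = -2, det = (1)(-3) - (-5)(0) = -3
λ² - (-2)λ + (-3) = 0
λ = (-2 ± √((-2)² - 4·(-3))) / 2 = (-2 ± √16) / 2
Solving: λ = -3, 1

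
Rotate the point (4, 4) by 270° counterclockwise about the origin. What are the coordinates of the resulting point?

Rotation matrix for 270°: [[cos 270°, -sin 270°], [sin 270°, cos 270°]] = [[0, 1], [-1, 0]]
[[0, 1], [-1, 0]] × [4, 4]ᵀ = [4, -4]ᵀ
Result: (4, -4)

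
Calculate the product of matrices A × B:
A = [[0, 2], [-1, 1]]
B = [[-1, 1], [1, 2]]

Matrix multiplication:
C[0][0] = 0×-1 + 2×1 = 2
C[0][1] = 0×1 + 2×2 = 4
C[1][0] = -1×-1 + 1×1 = 2
C[1][1] = -1×1 + 1×2 = 1
Result: [[2, 4], [2, 1]]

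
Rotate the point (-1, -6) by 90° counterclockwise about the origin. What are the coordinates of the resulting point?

Rotation matrix for 90°: [[cos 90°, -sin 90°], [sin 90°, cos 90°]] = [[0, -1], [1, 0]]
[[0, -1], [1, 0]] × [-1, -6]ᵀ = [6, -1]ᵀ
Result: (6, -1)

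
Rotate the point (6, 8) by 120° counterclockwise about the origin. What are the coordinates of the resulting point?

Rotation matrix for 120°: [[cos 120°, -sin 120°], [sin 120°, cos 120°]] ≈ [[-0.500000, -0.866025], [0.866025, -0.500000]]
[[-0.500000, -0.866025], [0.866025, -0.500000]] × [6, 8]ᵀ ≈ [-9.9282, 1.1962]ᵀ
Result: (-9.9282, 1.1962)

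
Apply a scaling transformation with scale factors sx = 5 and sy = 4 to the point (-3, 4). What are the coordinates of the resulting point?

Scaling matrix:
[[5, 0], [0, 4]]
Result: (-3 × 5, 4 × 4) = (-15, 16)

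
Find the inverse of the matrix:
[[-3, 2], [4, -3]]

For [[a,b],[c,d]], inverse = (1/det)·[[d,-b],[-c,a]]
det = (-3)(-3) - (2)(4) = 9 - 8 = 1
Inverse = [[-3, -2], [-4, -3]]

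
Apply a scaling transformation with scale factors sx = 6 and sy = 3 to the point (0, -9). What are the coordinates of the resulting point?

Scaling matrix:
[[6, 0], [0, 3]]
Result: (0 × 6, -9 × 3) = (0, -27)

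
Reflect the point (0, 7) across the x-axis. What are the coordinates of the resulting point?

Reflection across x-axis: (0, 7) → (0, -7)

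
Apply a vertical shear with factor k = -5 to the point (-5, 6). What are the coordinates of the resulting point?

Shear matrix for vertical shear with factor k = -5:
[[1, 0], [-5, 1]]
Result: (-5, 6) → (-5, 31)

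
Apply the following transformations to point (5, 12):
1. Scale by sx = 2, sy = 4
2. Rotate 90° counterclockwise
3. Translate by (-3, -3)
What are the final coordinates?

Step 1: Scale → (10, 48)
Step 2: Rotate 90° → (-48, 10)
Step 3: Translate → (-51, 7)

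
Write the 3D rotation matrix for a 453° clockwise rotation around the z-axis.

Rotation matrix for clockwise 453° around z-axis:
A clockwise rotation by 453° is a counterclockwise rotation by -453°.
cos(-453°) = -0.0523, sin(-453°) = -0.9986
Result: [[-0.0523, 0.9986, 0], [-0.9986, -0.0523, 0], [0, 0, 1]]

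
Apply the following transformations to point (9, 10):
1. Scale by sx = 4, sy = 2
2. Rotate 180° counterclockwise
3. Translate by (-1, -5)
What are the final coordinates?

Step 1: Scale → (36, 20)
Step 2: Rotate 180° → (-36, -20)
Step 3: Translate → (-37, -25)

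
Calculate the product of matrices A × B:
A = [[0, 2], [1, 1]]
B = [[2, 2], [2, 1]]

Matrix multiplication:
C[0][0] = 0×2 + 2×2 = 4
C[0][1] = 0×2 + 2×1 = 2
C[1][0] = 1×2 + 1×2 = 4
C[1][1] = 1×2 + 1×1 = 3
Result: [[4, 2], [4, 3]]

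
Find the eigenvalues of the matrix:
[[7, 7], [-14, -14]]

Characteristic equation: det(A - λI) = 0
λ² - (trace)λ + (det) = 0
trace = 7 + -14 = -7, det = (7)(-14) - (7)(-14) = 0
λ² - (-7)λ + (0) = 0
λ = (-7 ± √((-7)² - 4·(0))) / 2 = (-7 ± √49) / 2
Solving: λ = -7, 0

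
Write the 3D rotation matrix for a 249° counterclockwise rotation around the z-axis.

Rotation matrix for counterclockwise 249° around z-axis:
cos(249°) = -0.3584, sin(249°) = -0.9336
Result: [[-0.3584, 0.9336, 0], [-0.9336, -0.3584, 0], [0, 0, 1]]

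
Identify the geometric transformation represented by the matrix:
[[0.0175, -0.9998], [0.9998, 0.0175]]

This matrix represents: rotation by 89° counterclockwise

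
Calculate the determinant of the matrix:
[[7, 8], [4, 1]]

For a 2×2 matrix [[a, b], [c, d]], det = ad - bc
det = (7)(1) - (8)(4) = 7 - 32 = -25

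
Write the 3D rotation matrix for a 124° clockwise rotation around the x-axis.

Rotation matrix for clockwise 124° around x-axis:
A clockwise rotation by 124° is a counterclockwise rotation by -124°.
cos(-124°) = -0.5592, sin(-124°) = -0.8290
Result: [[1, 0, 0], [0, -0.5592, 0.8290], [0, -0.8290, -0.5592]]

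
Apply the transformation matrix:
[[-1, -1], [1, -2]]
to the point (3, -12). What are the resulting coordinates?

Matrix multiplication:
[[-1, -1], [1, -2]] × [3, -12]ᵀ
= [(-1)(3) + (-1)(-12), (1)(3) + (-2)(-12)]ᵀ
= [9, 27]ᵀ
Result: (9, 27)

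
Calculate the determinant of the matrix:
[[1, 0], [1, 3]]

For a 2×2 matrix [[a, b], [c, d]], det = ad - bc
det = (1)(3) - (0)(1) = 3 - 0 = 3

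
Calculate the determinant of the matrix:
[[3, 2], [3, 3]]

For a 2×2 matrix [[a, b], [c, d]], det = ad - bc
det = (3)(3) - (2)(3) = 9 - 6 = 3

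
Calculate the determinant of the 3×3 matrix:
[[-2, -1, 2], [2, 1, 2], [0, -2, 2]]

Expansion along first row:
det = -2·det([[1,2],[-2,2]]) - -1·det([[2,2],[0,2]]) + 2·det([[2,1],[0,-2]])
    = -2·(1·2 - 2·-2) - -1·(2·2 - 2·0) + 2·(2·-2 - 1·0)
    = -2·6 - -1·4 + 2·-4
    = -12 + 4 + -8 = -16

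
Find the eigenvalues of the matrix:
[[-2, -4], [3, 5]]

Characteristic equation: det(A - λI) = 0
λ² - (trace)λ + (det) = 0
trace = -2 + 5 = 3, det = (-2)(5) - (-4)(3) = 2
λ² - (3)λ + (2) = 0
λ = (3 ± √((3)² - 4·(2))) / 2 = (3 ± √1) / 2
Solving: λ = 1, 2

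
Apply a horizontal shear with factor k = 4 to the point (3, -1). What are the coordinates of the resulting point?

Shear matrix for horizontal shear with factor k = 4:
[[1, 4], [0, 1]]
Result: (3, -1) → (-1, -1)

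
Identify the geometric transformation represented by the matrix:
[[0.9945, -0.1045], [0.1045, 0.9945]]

This matrix represents: rotation by 6° counterclockwise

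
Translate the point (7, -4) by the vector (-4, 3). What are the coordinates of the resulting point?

Translation by (-4, 3) (homogeneous matrix [[1, 0, -4], [0, 1, 3], [0, 0, 1]]):
x' = 7 + -4 = 3
y' = -4 + 3 = -1
Result: (3, -1)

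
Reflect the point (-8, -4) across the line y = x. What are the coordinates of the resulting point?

Reflection across line y = x: (-8, -4) → (-4, -8)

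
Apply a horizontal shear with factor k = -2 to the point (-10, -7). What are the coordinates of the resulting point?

Shear matrix for horizontal shear with factor k = -2:
[[1, -2], [0, 1]]
Result: (-10, -7) → (4, -7)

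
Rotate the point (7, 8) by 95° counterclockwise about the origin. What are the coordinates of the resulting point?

Rotation matrix for 95°: [[cos 95°, -sin 95°], [sin 95°, cos 95°]] ≈ [[-0.087156, -0.996195], [0.996195, -0.087156]]
[[-0.087156, -0.996195], [0.996195, -0.087156]] × [7, 8]ᵀ ≈ [-8.5796, 6.2761]ᵀ
Result: (-8.5796, 6.2761)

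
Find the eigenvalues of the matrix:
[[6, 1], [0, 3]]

Characteristic equation: det(A - λI) = 0
λ² - (trace)λ + (det) = 0
trace = 6 + 3 = 9, det = (6)(3) - (1)(0) = 18
λ² - (9)λ + (18) = 0
λ = (9 ± √((9)² - 4·(18))) / 2 = (9 ± √9) / 2
Solving: λ = 3, 6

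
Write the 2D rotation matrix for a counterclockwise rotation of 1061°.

Rotation matrix formula: [[cos θ, -sin θ], [sin θ, cos θ]]
For θ = 1061°:
cos(1061°) = 0.9455
sin(1061°) = -0.3256
Result: [[0.9455, 0.3256], [-0.3256, 0.9455]]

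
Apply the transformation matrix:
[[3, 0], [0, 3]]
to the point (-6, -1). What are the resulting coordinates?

Matrix multiplication:
[[3, 0], [0, 3]] × [-6, -1]ᵀ
= [(3)(-6) + (0)(-1), (0)(-6) + (3)(-1)]ᵀ
= [-18, -3]ᵀ
Result: (-18, -3)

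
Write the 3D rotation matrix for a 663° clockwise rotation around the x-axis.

Rotation matrix for clockwise 663° around x-axis:
A clockwise rotation by 663° is a counterclockwise rotation by -663°.
cos(-663°) = 0.5446, sin(-663°) = 0.8387
Result: [[1, 0, 0], [0, 0.5446, -0.8387], [0, 0.8387, 0.5446]]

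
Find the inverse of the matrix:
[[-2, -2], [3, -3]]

For [[a,b],[c,d]], inverse = (1/det)·[[d,-b],[-c,a]]
det = (-2)(-3) - (-2)(3) = 6 - -6 = 12
Inverse = (1/12)·[[-3, 2], [-3, -2]]
= [[-1/4, 1/6], [-1/4, -1/6]]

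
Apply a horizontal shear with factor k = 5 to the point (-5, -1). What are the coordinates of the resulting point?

Shear matrix for horizontal shear with factor k = 5:
[[1, 5], [0, 1]]
Result: (-5, -1) → (-10, -1)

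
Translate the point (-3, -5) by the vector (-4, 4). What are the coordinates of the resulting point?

Translation by (-4, 4) (homogeneous matrix [[1, 0, -4], [0, 1, 4], [0, 0, 1]]):
x' = -3 + -4 = -7
y' = -5 + 4 = -1
Result: (-7, -1)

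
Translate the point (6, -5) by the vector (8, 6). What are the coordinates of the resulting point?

Translation by (8, 6) (homogeneous matrix [[1, 0, 8], [0, 1, 6], [0, 0, 1]]):
x' = 6 + 8 = 14
y' = -5 + 6 = 1
Result: (14, 1)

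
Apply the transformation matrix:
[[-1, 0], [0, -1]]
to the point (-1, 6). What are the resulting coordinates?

Matrix multiplication:
[[-1, 0], [0, -1]] × [-1, 6]ᵀ
= [(-1)(-1) + (0)(6), (0)(-1) + (-1)(6)]ᵀ
= [1, -6]ᵀ
Result: (1, -6)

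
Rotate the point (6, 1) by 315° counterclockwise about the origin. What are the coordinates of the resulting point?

Rotation matrix for 315°: [[cos 315°, -sin 315°], [sin 315°, cos 315°]] ≈ [[0.707107, 0.707107], [-0.707107, 0.707107]]
[[0.707107, 0.707107], [-0.707107, 0.707107]] × [6, 1]ᵀ ≈ [4.9497, -3.5355]ᵀ
Result: (4.9497, -3.5355)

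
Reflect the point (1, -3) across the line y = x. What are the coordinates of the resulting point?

Reflection across line y = x: (1, -3) → (-3, 1)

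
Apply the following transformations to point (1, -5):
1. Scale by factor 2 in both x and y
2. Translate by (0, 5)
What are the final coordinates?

Step 1: Scale (1, -5) by 2 → (2, -10)
Step 2: Translate by (0, 5) → (2, -5)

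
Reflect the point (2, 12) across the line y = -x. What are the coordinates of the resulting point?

Reflection across line y = -x: (2, 12) → (-12, -2)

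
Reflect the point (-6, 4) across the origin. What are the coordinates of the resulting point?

Reflection across origin: (-6, 4) → (6, -4)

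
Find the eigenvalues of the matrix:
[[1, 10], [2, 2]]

Characteristic equation: det(A - λI) = 0
λ² - (trace)λ + (det) = 0
trace = 1 + 2 = 3, det = (1)(2) - (10)(2) = -18
λ² - (3)λ + (-18) = 0
λ = (3 ± √((3)² - 4·(-18))) / 2 = (3 ± √81) / 2
Solving: λ = -3, 6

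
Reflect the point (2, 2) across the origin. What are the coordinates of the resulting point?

Reflection across origin: (2, 2) → (-2, -2)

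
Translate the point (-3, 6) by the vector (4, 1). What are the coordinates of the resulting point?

Translation by (4, 1) (homogeneous matrix [[1, 0, 4], [0, 1, 1], [0, 0, 1]]):
x' = -3 + 4 = 1
y' = 6 + 1 = 7
Result: (1, 7)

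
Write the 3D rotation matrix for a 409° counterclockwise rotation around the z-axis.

Rotation matrix for counterclockwise 409° around z-axis:
cos(409°) = 0.6561, sin(409°) = 0.7547
Result: [[0.6561, -0.7547, 0], [0.7547, 0.6561, 0], [0, 0, 1]]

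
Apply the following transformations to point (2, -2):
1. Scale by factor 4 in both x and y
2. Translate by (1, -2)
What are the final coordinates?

Step 1: Scale (2, -2) by 4 → (8, -8)
Step 2: Translate by (1, -2) → (9, -10)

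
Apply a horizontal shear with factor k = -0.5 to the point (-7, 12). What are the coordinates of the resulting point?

Shear matrix for horizontal shear with factor k = -0.5:
[[1, -0.50], [0, 1]]
Result: (-7, 12) → (-13, 12)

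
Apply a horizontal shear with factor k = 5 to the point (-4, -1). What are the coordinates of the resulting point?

Shear matrix for horizontal shear with factor k = 5:
[[1, 5], [0, 1]]
Result: (-4, -1) → (-9, -1)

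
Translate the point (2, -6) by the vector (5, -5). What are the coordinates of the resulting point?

Translation by (5, -5) (homogeneous matrix [[1, 0, 5], [0, 1, -5], [0, 0, 1]]):
x' = 2 + 5 = 7
y' = -6 + -5 = -11
Result: (7, -11)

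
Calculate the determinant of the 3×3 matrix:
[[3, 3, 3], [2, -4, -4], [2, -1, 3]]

Expansion along first row:
det = 3·det([[-4,-4],[-1,3]]) - 3·det([[2,-4],[2,3]]) + 3·det([[2,-4],[2,-1]])
    = 3·(-4·3 - -4·-1) - 3·(2·3 - -4·2) + 3·(2·-1 - -4·2)
    = 3·-16 - 3·14 + 3·6
    = -48 + -42 + 18 = -72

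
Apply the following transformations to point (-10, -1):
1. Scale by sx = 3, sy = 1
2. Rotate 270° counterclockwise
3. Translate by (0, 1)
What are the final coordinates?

Step 1: Scale → (-30, -1)
Step 2: Rotate 270° → (-1, 30)
Step 3: Translate → (-1, 31)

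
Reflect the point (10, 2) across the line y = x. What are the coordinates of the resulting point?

Reflection across line y = x: (10, 2) → (2, 10)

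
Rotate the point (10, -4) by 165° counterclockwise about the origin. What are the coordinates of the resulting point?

Rotation matrix for 165°: [[cos 165°, -sin 165°], [sin 165°, cos 165°]] ≈ [[-0.965926, -0.258819], [0.258819, -0.965926]]
[[-0.965926, -0.258819], [0.258819, -0.965926]] × [10, -4]ᵀ ≈ [-8.6240, 6.4519]ᵀ
Result: (-8.6240, 6.4519)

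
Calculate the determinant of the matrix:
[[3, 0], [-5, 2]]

For a 2×2 matrix [[a, b], [c, d]], det = ad - bc
det = (3)(2) - (0)(-5) = 6 - 0 = 6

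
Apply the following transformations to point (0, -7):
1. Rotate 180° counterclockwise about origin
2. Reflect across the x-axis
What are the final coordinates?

Step 1: Rotate 180° → (0, 7)
Step 2: Reflect across x-axis → (0, -7)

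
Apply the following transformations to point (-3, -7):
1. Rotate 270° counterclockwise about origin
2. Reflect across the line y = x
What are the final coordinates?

Step 1: Rotate 270° → (-7, 3)
Step 2: Reflect across line y = x → (3, -7)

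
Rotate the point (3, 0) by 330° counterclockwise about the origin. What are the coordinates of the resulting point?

Rotation matrix for 330°: [[cos 330°, -sin 330°], [sin 330°, cos 330°]] ≈ [[0.866025, 0.500000], [-0.500000, 0.866025]]
[[0.866025, 0.500000], [-0.500000, 0.866025]] × [3, 0]ᵀ ≈ [2.5981, -1.5000]ᵀ
Result: (2.5981, -1.5000)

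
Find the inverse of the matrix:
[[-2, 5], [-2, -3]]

For [[a,b],[c,d]], inverse = (1/det)·[[d,-b],[-c,a]]
det = (-2)(-3) - (5)(-2) = 6 - -10 = 16
Inverse = (1/16)·[[-3, -5], [2, -2]]
= [[-3/16, -5/16], [1/8, -1/8]]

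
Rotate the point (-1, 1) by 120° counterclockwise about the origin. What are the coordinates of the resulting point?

Rotation matrix for 120°: [[cos 120°, -sin 120°], [sin 120°, cos 120°]] ≈ [[-0.500000, -0.866025], [0.866025, -0.500000]]
[[-0.500000, -0.866025], [0.866025, -0.500000]] × [-1, 1]ᵀ ≈ [-0.3660, -1.3660]ᵀ
Result: (-0.3660, -1.3660)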